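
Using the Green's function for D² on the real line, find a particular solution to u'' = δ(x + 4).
\frac{|x + 4|}{2}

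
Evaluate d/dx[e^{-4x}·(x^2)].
2 x \left(1 - 2 x\right) e^{- 4 x}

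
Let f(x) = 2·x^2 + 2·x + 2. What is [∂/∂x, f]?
4 x + 2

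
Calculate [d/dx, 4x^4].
16 x^{3}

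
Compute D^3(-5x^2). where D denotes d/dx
0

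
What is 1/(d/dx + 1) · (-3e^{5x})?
- \frac{e^{5 x}}{2}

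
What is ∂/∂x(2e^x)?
2 e^{x}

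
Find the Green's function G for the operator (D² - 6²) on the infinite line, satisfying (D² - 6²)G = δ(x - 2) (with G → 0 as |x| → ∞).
-\frac{e^{-6|x - 2|}}{12}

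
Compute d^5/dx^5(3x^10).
90720 x^{5}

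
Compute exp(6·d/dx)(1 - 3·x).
- 3 x - 17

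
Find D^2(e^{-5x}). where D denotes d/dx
25 e^{- 5 x}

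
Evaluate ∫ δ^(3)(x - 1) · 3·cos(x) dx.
- 3 \sin{\left(1 \right)}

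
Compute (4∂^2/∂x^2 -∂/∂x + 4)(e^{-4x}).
72 e^{- 4 x}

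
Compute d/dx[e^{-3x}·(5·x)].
5 \left(1 - 3 x\right) e^{- 3 x}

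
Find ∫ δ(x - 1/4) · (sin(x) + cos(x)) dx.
\sqrt{2} \sin{\left(\frac{1}{4} + \frac{\pi}{4} \right)}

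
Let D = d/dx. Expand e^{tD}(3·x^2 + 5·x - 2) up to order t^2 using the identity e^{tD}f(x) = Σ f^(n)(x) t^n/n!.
3 t^{2} + t \left(6 x + 5\right) + 3 x^{2} + 5 x - 2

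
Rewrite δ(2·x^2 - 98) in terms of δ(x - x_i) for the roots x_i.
\frac{\delta(x - 7) + \delta(x + 7)}{28}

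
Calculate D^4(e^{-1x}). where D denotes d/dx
e^{- x}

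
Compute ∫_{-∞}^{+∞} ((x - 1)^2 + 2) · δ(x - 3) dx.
6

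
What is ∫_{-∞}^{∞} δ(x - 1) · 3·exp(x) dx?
3 e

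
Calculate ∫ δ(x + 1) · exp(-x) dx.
e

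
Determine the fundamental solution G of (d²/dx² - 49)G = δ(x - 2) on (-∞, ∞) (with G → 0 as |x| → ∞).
-\frac{e^{-7|x - 2|}}{14}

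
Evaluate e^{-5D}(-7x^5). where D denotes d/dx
- 7 x^{5} + 175 x^{4} - 1750 x^{3} + 8750 x^{2} - 21875 x + 21875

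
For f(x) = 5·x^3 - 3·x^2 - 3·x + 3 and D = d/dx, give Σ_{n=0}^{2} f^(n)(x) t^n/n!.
t^{2} \left(15 x - 3\right) - 3 t \left(- 5 x^{2} + 2 x + 1\right) + 5 x^{3} - 3 x^{2} - 3 x + 3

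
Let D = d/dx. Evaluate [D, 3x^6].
18 x^{5}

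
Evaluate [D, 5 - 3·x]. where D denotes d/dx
-3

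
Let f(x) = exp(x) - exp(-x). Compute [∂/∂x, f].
2 \cosh{\left(x \right)}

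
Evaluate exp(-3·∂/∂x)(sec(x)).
\sec{\left(x - 3 \right)}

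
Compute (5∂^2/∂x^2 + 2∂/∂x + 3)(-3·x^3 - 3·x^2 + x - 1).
- 9 x^{3} - 27 x^{2} - 99 x - 31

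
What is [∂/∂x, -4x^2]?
- 8 x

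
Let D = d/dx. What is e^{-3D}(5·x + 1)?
5 x - 14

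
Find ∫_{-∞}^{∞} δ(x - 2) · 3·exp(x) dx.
3 e^{2}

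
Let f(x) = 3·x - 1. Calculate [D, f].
3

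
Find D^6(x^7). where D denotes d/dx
5040 x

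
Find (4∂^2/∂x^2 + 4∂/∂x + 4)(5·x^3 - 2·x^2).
20 x^{3} + 52 x^{2} + 104 x - 16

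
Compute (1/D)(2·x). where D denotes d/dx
x^{2}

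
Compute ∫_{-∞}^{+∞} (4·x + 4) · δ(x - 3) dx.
16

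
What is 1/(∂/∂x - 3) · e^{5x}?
\frac{e^{5 x}}{2}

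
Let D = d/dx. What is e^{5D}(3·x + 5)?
3 x + 20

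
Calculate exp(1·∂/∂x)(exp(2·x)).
e^{2 x + 2}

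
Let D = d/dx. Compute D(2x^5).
10 x^{4}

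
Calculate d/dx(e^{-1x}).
- e^{- x}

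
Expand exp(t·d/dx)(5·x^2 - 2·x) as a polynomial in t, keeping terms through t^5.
5 t^{2} + 2 t \left(5 x - 1\right) + 5 x^{2} - 2 x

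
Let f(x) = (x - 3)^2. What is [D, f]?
2 x - 6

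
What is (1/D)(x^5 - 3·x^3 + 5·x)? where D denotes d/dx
\frac{x^{6}}{6} - \frac{3 x^{4}}{4} + \frac{5 x^{2}}{2}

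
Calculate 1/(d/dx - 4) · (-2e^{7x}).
- \frac{2 e^{7 x}}{3}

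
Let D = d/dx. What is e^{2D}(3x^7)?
3 x^{7} + 42 x^{6} + 252 x^{5} + 840 x^{4} + 1680 x^{3} + 2016 x^{2} + 1344 x + 384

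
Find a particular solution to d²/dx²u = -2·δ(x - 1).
-|x - 1|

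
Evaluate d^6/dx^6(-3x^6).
-2160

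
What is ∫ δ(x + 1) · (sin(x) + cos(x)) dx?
- \sin{\left(1 \right)} + \cos{\left(1 \right)}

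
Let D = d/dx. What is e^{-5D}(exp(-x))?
e^{5 - x}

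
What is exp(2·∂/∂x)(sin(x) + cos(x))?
\sqrt{2} \sin{\left(x + \frac{\pi}{4} + 2 \right)}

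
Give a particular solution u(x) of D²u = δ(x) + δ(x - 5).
\frac{|x|}{2} + \frac{|x - 5|}{2}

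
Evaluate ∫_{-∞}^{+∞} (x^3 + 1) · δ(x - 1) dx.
2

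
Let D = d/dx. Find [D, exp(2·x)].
2 e^{2 x}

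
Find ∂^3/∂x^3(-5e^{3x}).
- 135 e^{3 x}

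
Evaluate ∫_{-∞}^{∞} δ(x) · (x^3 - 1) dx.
-1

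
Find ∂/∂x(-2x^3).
- 6 x^{2}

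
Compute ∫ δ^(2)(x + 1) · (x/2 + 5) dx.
0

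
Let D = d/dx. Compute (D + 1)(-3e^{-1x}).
0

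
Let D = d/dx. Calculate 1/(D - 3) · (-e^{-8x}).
\frac{e^{- 8 x}}{11}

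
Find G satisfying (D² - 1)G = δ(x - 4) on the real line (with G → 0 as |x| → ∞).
-\frac{e^{-|x - 4|}}{2}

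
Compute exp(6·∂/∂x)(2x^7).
2 x^{7} + 84 x^{6} + 1512 x^{5} + 15120 x^{4} + 90720 x^{3} + 326592 x^{2} + 653184 x + 559872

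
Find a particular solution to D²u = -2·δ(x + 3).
-|x + 3|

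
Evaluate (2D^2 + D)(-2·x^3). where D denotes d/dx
6 x \left(- x - 4\right)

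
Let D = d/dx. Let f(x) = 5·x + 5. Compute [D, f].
5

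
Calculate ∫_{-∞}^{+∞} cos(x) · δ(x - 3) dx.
\cos{\left(3 \right)}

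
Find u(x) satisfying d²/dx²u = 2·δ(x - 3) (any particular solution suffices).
|x - 3|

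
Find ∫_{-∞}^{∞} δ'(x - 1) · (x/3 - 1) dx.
- \frac{1}{3}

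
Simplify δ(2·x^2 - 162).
\frac{\delta(x - 9) + \delta(x + 9)}{36}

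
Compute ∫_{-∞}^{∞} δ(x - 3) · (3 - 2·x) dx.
-3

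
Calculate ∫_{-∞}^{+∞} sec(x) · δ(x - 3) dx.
\sec{\left(3 \right)}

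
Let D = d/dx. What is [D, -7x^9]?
- 63 x^{8}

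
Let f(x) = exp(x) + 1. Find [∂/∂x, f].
e^{x}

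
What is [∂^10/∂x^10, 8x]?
80\frac{d^{9}}{dx^{9}}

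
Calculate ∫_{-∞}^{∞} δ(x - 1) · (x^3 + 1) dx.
2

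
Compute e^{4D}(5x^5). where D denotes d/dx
5 x^{5} + 100 x^{4} + 800 x^{3} + 3200 x^{2} + 6400 x + 5120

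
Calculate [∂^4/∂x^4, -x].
-4\frac{d^{3}}{dx^{3}}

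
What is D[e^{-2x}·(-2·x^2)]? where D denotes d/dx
4 x \left(x - 1\right) e^{- 2 x}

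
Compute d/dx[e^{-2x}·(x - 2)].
\left(5 - 2 x\right) e^{- 2 x}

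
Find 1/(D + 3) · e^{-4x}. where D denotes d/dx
- e^{- 4 x}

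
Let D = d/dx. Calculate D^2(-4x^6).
- 120 x^{4}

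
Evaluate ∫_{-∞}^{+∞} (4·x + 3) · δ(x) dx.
3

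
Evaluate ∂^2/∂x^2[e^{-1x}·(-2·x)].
2 \left(2 - x\right) e^{- x}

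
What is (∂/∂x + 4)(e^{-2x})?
2 e^{- 2 x}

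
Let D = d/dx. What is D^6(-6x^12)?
- 3991680 x^{6}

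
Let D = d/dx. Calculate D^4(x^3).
0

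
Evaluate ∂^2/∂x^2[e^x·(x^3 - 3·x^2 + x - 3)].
\left(x^{3} + 3 x^{2} - 5 x - 7\right) e^{x}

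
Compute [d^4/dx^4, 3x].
12\frac{d^{3}}{dx^{3}}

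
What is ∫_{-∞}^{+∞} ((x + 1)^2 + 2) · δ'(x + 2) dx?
2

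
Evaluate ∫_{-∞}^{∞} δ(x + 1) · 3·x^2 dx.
3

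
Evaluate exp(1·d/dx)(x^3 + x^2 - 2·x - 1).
x^{3} + 4 x^{2} + 3 x - 1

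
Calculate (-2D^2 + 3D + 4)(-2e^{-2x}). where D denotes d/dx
20 e^{- 2 x}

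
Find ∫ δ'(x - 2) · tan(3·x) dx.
- \frac{3}{\cos^{2}{\left(6 \right)}}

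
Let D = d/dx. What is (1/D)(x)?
\frac{x^{2}}{2}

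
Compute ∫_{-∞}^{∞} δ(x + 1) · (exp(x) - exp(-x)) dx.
- 2 \sinh{\left(1 \right)}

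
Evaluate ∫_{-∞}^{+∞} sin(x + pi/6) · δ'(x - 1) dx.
- \cos{\left(\frac{\pi}{6} + 1 \right)}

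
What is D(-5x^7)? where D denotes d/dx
- 35 x^{6}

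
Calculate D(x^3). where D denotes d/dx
3 x^{2}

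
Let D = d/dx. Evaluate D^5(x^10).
30240 x^{5}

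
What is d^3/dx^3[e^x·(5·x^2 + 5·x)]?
5 \left(x^{2} + 7 x + 9\right) e^{x}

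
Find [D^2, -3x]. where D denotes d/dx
-6D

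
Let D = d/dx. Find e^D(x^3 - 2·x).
x^{3} + 3 x^{2} + x - 1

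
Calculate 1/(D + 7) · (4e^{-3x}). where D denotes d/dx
e^{- 3 x}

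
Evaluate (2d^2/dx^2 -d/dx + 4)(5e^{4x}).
160 e^{4 x}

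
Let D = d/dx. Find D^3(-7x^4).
- 168 x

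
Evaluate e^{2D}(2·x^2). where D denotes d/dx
2 x^{2} + 8 x + 8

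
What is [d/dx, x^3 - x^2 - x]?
3 x^{2} - 2 x - 1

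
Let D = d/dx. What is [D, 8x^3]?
24 x^{2}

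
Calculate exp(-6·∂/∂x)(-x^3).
- x^{3} + 18 x^{2} - 108 x + 216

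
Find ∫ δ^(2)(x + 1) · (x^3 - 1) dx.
-6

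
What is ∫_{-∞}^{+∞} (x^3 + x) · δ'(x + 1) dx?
-4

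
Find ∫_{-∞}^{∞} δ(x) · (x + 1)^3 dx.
1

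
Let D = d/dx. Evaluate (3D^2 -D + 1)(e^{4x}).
45 e^{4 x}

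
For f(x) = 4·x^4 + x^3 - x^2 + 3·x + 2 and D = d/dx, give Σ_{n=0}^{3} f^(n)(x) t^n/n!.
t^{3} \left(16 x + 1\right) + t^{2} \left(24 x^{2} + 3 x - 1\right) + t \left(16 x^{3} + 3 x^{2} - 2 x + 3\right) + 4 x^{4} + x^{3} - x^{2} + 3 x + 2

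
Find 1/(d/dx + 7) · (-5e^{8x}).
- \frac{e^{8 x}}{3}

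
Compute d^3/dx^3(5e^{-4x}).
- 320 e^{- 4 x}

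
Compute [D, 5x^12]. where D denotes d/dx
60 x^{11}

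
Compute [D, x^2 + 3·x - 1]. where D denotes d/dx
2 x + 3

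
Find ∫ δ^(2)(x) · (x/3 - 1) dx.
0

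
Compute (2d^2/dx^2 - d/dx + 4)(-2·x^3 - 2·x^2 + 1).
- 8 x^{3} - 2 x^{2} - 20 x - 4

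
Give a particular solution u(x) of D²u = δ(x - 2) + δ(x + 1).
\frac{|x - 2|}{2} + \frac{|x + 1|}{2}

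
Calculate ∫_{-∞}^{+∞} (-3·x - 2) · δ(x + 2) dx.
4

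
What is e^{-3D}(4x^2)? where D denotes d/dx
4 x^{2} - 24 x + 36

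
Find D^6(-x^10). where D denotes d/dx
- 151200 x^{4}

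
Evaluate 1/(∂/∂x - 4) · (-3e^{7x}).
- e^{7 x}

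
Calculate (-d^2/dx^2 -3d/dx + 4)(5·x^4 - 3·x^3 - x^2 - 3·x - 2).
20 x^{4} - 72 x^{3} - 37 x^{2} + 12 x + 3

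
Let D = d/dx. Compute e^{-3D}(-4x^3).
- 4 x^{3} + 36 x^{2} - 108 x + 108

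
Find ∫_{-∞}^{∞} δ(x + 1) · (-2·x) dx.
2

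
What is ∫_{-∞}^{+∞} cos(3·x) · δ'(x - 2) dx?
3 \sin{\left(6 \right)}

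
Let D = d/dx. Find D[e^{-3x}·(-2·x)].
2 \left(3 x - 1\right) e^{- 3 x}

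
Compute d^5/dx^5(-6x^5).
-720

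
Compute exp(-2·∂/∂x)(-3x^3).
- 3 x^{3} + 18 x^{2} - 36 x + 24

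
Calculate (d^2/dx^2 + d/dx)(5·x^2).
10 x + 10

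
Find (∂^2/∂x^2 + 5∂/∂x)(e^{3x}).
24 e^{3 x}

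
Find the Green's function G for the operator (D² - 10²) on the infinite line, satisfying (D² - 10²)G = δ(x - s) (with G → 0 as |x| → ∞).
-\frac{e^{-10|x-s|}}{20}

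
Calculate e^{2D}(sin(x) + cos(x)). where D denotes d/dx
\sqrt{2} \sin{\left(x + \frac{\pi}{4} + 2 \right)}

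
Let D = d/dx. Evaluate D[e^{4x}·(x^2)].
2 x \left(2 x + 1\right) e^{4 x}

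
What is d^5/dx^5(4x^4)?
0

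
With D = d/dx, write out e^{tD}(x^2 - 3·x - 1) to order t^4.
t^{2} + t \left(2 x - 3\right) + x^{2} - 3 x - 1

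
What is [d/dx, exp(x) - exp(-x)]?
2 \cosh{\left(x \right)}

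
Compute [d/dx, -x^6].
- 6 x^{5}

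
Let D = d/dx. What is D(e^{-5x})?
- 5 e^{- 5 x}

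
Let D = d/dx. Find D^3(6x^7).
1260 x^{4}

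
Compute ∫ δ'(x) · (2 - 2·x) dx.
2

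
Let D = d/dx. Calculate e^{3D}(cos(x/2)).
\cos{\left(\frac{x}{2} + \frac{3}{2} \right)}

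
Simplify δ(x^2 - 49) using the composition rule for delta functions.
\frac{\delta(x - 7) + \delta(x + 7)}{14}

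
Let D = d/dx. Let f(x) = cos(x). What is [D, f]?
- \sin{\left(x \right)}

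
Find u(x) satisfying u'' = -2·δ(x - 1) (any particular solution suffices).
-|x - 1|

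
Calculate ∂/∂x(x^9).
9 x^{8}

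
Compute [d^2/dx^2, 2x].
4\frac{d}{dx}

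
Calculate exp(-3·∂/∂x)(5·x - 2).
5 x - 17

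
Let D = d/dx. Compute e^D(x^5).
x^{5} + 5 x^{4} + 10 x^{3} + 10 x^{2} + 5 x + 1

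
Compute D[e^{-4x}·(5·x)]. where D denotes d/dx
5 \left(1 - 4 x\right) e^{- 4 x}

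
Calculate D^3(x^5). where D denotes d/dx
60 x^{2}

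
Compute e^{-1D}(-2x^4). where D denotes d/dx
- 2 x^{4} + 8 x^{3} - 12 x^{2} + 8 x - 2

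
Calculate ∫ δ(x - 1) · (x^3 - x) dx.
0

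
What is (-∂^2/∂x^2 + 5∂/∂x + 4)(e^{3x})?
10 e^{3 x}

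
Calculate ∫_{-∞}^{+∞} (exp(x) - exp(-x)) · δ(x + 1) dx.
- 2 \sinh{\left(1 \right)}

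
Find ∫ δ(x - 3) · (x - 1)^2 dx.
4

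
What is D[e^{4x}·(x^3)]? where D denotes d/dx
x^{2} \left(4 x + 3\right) e^{4 x}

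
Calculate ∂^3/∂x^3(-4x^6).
- 480 x^{3}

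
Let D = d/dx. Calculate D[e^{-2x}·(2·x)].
2 \left(1 - 2 x\right) e^{- 2 x}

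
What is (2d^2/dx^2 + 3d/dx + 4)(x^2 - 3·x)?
4 x^{2} - 6 x - 5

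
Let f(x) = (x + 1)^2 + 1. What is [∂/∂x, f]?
2 x + 2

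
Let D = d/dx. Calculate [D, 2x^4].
8 x^{3}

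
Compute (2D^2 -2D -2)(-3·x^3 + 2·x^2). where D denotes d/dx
6 x^{3} + 14 x^{2} - 44 x + 8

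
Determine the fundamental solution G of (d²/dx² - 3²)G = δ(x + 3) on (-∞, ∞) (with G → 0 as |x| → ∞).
-\frac{e^{-3|x + 3|}}{6}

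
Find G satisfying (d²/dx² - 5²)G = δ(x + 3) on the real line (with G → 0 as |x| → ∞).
-\frac{e^{-5|x + 3|}}{10}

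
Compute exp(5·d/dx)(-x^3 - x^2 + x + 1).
- x^{3} - 16 x^{2} - 84 x - 144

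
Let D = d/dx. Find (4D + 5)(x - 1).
5 x - 1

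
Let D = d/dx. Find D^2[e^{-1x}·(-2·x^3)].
2 x \left(- x^{2} + 6 x - 6\right) e^{- x}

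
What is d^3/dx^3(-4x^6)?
- 480 x^{3}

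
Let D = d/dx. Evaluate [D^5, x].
5D^{4}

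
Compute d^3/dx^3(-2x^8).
- 672 x^{5}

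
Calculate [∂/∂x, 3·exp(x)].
3 e^{x}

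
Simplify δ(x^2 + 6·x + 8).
\frac{\delta(x + 2) + \delta(x + 4)}{2}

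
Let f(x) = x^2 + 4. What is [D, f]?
2 x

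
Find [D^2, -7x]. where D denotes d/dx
-14D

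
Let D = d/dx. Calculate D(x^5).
5 x^{4}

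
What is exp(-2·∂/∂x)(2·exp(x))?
2 e^{x - 2}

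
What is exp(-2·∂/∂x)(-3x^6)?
- 3 x^{6} + 36 x^{5} - 180 x^{4} + 480 x^{3} - 720 x^{2} + 576 x - 192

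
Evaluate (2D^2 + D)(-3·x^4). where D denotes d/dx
12 x^{2} \left(- x - 6\right)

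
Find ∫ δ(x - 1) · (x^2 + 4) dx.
5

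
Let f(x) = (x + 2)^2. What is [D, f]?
2 x + 4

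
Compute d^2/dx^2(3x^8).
168 x^{6}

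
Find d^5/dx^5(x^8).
6720 x^{3}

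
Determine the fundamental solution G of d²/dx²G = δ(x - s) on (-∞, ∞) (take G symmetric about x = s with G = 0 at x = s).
\frac{|x - s|}{2}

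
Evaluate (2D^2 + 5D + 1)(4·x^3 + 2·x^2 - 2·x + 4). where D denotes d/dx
4 x^{3} + 62 x^{2} + 66 x + 2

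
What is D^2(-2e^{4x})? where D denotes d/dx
- 32 e^{4 x}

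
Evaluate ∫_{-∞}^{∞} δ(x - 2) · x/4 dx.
\frac{1}{2}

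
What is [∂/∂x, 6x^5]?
30 x^{4}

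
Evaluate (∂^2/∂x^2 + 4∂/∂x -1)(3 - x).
x - 7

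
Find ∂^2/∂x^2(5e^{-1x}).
5 e^{- x}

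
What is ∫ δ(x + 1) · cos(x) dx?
\cos{\left(1 \right)}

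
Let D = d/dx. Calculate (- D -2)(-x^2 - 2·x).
2 x^{2} + 6 x + 2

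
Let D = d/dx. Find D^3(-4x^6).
- 480 x^{3}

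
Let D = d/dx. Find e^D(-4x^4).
- 4 x^{4} - 16 x^{3} - 24 x^{2} - 16 x - 4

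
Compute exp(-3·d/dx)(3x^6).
3 x^{6} - 54 x^{5} + 405 x^{4} - 1620 x^{3} + 3645 x^{2} - 4374 x + 2187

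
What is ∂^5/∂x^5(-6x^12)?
- 570240 x^{7}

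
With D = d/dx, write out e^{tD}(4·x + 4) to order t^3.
4 t + 4 x + 4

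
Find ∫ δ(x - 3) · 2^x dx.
8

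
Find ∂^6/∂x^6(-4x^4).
0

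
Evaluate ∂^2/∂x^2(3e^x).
3 e^{x}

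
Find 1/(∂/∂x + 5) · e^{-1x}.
\frac{e^{- x}}{4}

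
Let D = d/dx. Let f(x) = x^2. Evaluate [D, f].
2 x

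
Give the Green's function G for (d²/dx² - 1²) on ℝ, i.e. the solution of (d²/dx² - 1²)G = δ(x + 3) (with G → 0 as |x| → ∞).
-\frac{e^{-|x + 3|}}{2}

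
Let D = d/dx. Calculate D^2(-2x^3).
- 12 x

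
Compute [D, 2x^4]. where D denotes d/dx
8 x^{3}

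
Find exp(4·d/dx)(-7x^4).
- 7 x^{4} - 112 x^{3} - 672 x^{2} - 1792 x - 1792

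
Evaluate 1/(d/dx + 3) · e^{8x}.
\frac{e^{8 x}}{11}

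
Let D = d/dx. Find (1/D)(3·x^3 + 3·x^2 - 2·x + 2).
\frac{3 x^{4}}{4} + x^{3} - x^{2} + 2 x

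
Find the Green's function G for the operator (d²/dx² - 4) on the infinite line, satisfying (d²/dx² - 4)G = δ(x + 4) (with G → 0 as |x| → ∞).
-\frac{e^{-2|x + 4|}}{4}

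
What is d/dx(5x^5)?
25 x^{4}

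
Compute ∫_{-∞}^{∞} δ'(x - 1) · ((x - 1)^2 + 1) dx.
0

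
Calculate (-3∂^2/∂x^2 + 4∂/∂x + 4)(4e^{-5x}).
- 364 e^{- 5 x}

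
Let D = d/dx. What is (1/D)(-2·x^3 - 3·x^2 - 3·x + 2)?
- \frac{x^{4}}{2} - x^{3} - \frac{3 x^{2}}{2} + 2 x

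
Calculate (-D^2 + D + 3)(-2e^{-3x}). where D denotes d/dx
18 e^{- 3 x}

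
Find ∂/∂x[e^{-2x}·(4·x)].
4 \left(1 - 2 x\right) e^{- 2 x}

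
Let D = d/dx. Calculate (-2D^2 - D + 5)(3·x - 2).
15 x - 13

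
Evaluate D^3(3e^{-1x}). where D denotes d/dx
- 3 e^{- x}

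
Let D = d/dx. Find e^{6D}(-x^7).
- x^{7} - 42 x^{6} - 756 x^{5} - 7560 x^{4} - 45360 x^{3} - 163296 x^{2} - 326592 x - 279936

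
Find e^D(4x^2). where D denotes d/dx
4 x^{2} + 8 x + 4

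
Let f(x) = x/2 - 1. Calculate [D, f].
\frac{1}{2}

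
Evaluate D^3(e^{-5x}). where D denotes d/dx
- 125 e^{- 5 x}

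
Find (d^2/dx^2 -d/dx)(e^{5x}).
20 e^{5 x}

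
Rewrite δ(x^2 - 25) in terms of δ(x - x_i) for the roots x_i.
\frac{\delta(x + 5) + \delta(x - 5)}{10}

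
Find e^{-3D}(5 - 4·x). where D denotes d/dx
17 - 4 x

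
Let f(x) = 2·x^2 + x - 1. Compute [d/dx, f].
4 x + 1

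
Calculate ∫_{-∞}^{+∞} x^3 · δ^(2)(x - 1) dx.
6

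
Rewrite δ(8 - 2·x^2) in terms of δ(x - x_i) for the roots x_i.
\frac{\delta(x - 2) + \delta(x + 2)}{8}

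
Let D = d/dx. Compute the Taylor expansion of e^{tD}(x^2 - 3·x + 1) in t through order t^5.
t^{2} + t \left(2 x - 3\right) + x^{2} - 3 x + 1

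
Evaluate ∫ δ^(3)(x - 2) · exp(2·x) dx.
- 8 e^{4}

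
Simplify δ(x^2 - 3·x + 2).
\frac{\delta(x - 1) + \delta(x - 2)}{1}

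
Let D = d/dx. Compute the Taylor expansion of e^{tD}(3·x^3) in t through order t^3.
3 t^{3} + 9 t^{2} x + 9 t x^{2} + 3 x^{3}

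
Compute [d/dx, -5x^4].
- 20 x^{3}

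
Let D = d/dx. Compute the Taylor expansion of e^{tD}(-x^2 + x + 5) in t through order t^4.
- t^{2} - t \left(2 x - 1\right) - x^{2} + x + 5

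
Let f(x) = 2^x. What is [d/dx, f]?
2^{x} \log{\left(2 \right)}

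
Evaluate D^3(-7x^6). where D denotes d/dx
- 840 x^{3}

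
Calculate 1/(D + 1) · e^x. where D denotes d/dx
\frac{e^{x}}{2}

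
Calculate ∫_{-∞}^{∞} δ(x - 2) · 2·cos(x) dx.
2 \cos{\left(2 \right)}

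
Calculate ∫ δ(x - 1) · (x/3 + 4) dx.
\frac{13}{3}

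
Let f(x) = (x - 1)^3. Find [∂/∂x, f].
3 \left(x - 1\right)^{2}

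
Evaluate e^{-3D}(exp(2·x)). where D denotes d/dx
e^{2 x - 6}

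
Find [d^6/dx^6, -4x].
-24\frac{d^{5}}{dx^{5}}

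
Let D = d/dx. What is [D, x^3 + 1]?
3 x^{2}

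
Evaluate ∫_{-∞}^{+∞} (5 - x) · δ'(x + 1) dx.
1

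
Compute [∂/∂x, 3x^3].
9 x^{2}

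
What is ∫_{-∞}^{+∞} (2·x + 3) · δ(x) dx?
3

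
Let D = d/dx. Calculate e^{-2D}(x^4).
x^{4} - 8 x^{3} + 24 x^{2} - 32 x + 16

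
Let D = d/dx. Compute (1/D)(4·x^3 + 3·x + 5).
x^{4} + \frac{3 x^{2}}{2} + 5 x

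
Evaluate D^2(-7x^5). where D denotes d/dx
- 140 x^{3}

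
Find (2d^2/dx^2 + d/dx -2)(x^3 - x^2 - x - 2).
- 2 x^{3} + 5 x^{2} + 12 x - 1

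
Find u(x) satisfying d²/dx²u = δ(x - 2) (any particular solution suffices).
\frac{|x - 2|}{2}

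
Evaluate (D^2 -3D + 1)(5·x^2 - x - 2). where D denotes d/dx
5 x^{2} - 31 x + 11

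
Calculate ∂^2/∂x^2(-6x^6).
- 180 x^{4}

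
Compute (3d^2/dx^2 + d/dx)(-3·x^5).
15 x^{3} \left(- x - 12\right)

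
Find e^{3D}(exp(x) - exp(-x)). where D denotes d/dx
2 \sinh{\left(x + 3 \right)}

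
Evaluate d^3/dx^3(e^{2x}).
8 e^{2 x}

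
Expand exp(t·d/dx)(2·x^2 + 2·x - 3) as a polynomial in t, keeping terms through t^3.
2 t^{2} + 2 t \left(2 x + 1\right) + 2 x^{2} + 2 x - 3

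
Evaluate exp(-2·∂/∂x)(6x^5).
6 x^{5} - 60 x^{4} + 240 x^{3} - 480 x^{2} + 480 x - 192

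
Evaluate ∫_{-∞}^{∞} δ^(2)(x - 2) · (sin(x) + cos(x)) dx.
- \sin{\left(2 \right)} - \cos{\left(2 \right)}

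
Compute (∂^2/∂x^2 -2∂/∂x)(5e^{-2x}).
40 e^{- 2 x}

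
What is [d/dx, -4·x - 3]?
-4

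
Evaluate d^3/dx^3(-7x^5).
- 420 x^{2}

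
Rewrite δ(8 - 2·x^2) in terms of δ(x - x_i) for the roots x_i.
\frac{\delta(x - 2) + \delta(x + 2)}{8}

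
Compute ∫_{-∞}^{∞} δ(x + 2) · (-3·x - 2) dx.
4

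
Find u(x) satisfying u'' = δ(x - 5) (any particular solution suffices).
\frac{|x - 5|}{2}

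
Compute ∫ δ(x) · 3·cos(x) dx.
3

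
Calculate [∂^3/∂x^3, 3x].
9\frac{d^{2}}{dx^{2}}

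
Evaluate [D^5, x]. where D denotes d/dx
5D^{4}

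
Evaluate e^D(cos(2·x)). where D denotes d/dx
\cos{\left(2 x + 2 \right)}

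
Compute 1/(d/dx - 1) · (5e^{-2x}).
- \frac{5 e^{- 2 x}}{3}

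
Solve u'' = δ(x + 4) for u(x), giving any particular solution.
\frac{|x + 4|}{2}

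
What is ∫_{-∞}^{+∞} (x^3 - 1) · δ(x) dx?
-1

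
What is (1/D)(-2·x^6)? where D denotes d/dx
- \frac{2 x^{7}}{7}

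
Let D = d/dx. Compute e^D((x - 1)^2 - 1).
x^{2} - 1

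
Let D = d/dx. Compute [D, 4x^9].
36 x^{8}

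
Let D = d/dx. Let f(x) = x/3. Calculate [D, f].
\frac{1}{3}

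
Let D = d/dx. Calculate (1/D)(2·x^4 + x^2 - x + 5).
\frac{2 x^{5}}{5} + \frac{x^{3}}{3} - \frac{x^{2}}{2} + 5 x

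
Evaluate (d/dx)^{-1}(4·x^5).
\frac{2 x^{6}}{3}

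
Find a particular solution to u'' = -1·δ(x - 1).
-\frac{|x - 1|}{2}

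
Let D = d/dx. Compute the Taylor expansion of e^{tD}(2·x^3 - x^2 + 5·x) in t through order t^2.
t^{2} \left(6 x - 1\right) + t \left(6 x^{2} - 2 x + 5\right) + 2 x^{3} - x^{2} + 5 x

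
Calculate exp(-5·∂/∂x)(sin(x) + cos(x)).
\sqrt{2} \cos{\left(- x + \frac{\pi}{4} + 5 \right)}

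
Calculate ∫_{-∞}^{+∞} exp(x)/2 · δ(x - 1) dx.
\frac{e}{2}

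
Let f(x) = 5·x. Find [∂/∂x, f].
5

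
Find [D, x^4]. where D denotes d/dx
4 x^{3}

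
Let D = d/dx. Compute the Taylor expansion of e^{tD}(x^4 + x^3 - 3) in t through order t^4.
t^{4} + t^{3} \left(4 x + 1\right) + 3 t^{2} x \left(2 x + 1\right) + t x^{2} \left(4 x + 3\right) + x^{4} + x^{3} - 3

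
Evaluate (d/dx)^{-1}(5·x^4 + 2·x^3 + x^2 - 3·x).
x^{5} + \frac{x^{4}}{2} + \frac{x^{3}}{3} - \frac{3 x^{2}}{2}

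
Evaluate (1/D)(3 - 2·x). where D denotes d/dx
- x^{2} + 3 x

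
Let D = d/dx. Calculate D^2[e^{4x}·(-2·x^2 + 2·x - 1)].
\left(- 32 x^{2} - 4\right) e^{4 x}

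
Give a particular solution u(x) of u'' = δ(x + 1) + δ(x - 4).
\frac{|x + 1|}{2} + \frac{|x - 4|}{2}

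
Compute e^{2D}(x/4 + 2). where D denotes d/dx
\frac{x}{4} + \frac{5}{2}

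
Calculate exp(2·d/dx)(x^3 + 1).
x^{3} + 6 x^{2} + 12 x + 9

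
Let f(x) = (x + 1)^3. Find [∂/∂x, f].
3 \left(x + 1\right)^{2}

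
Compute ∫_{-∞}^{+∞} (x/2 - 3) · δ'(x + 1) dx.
- \frac{1}{2}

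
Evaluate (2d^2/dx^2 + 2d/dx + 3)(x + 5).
3 x + 17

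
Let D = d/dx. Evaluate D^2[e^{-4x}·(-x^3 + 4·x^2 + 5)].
2 \left(- 8 x^{3} + 44 x^{2} - 35 x + 44\right) e^{- 4 x}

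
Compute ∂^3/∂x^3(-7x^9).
- 3528 x^{6}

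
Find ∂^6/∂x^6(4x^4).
0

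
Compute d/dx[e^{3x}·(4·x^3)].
12 x^{2} \left(x + 1\right) e^{3 x}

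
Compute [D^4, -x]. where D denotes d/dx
-4D^{3}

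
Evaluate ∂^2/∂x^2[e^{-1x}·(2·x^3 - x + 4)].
\left(2 x^{3} - 12 x^{2} + 11 x + 6\right) e^{- x}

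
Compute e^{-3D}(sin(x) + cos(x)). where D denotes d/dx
\sqrt{2} \cos{\left(- x + \frac{\pi}{4} + 3 \right)}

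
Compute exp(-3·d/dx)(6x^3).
6 x^{3} - 54 x^{2} + 162 x - 162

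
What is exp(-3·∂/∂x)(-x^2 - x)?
- x^{2} + 5 x - 6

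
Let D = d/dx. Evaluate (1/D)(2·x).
x^{2}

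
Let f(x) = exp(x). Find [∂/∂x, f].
e^{x}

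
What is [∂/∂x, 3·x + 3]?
3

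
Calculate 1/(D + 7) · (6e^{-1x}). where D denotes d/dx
e^{- x}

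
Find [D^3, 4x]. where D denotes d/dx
12D^{2}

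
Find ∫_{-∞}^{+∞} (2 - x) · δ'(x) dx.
1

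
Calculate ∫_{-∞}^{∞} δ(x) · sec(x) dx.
1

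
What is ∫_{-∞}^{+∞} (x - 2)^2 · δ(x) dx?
4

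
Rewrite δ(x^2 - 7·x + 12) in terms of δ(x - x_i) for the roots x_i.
\frac{\delta(x - 4) + \delta(x - 3)}{1}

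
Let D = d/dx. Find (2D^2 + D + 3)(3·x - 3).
9 x - 6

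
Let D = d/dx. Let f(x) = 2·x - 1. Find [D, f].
2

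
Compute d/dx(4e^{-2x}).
- 8 e^{- 2 x}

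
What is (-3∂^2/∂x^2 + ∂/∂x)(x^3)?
3 x \left(x - 6\right)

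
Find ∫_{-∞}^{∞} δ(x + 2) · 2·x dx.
-4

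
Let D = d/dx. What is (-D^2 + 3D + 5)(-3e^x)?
- 21 e^{x}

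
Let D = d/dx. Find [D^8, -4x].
-32D^{7}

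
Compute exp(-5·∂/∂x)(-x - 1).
4 - x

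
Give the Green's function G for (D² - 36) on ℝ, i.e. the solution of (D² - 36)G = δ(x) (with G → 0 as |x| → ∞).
-\frac{e^{-6|x|}}{12}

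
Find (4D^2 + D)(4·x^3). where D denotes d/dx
12 x \left(x + 8\right)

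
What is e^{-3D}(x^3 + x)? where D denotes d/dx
x^{3} - 9 x^{2} + 28 x - 30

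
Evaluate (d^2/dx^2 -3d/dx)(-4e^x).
8 e^{x}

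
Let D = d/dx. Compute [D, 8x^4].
32 x^{3}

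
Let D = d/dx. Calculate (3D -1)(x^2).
x \left(6 - x\right)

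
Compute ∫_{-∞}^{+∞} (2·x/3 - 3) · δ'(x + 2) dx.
- \frac{2}{3}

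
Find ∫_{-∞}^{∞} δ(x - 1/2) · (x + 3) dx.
\frac{7}{2}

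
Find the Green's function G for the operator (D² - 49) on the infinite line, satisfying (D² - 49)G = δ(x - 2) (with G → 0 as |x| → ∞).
-\frac{e^{-7|x - 2|}}{14}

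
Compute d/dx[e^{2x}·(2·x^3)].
x^{2} \left(4 x + 6\right) e^{2 x}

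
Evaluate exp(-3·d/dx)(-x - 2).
1 - x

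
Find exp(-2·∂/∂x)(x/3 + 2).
\frac{x}{3} + \frac{4}{3}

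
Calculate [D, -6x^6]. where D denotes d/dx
- 36 x^{5}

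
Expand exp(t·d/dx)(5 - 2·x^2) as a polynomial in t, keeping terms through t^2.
- 2 t^{2} - 4 t x - 2 x^{2} + 5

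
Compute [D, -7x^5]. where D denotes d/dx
- 35 x^{4}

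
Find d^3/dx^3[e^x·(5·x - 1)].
\left(5 x + 14\right) e^{x}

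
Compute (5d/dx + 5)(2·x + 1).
10 x + 15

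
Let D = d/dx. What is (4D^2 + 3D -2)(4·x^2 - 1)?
- 8 x^{2} + 24 x + 34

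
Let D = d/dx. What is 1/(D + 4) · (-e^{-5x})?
e^{- 5 x}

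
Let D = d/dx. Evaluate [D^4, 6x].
24D^{3}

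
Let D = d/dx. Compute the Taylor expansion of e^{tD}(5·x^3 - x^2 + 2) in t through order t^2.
t^{2} \left(15 x - 1\right) + t x \left(15 x - 2\right) + 5 x^{3} - x^{2} + 2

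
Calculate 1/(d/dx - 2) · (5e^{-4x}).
- \frac{5 e^{- 4 x}}{6}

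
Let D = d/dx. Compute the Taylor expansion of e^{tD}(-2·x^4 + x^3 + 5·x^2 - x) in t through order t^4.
- 2 t^{4} - t^{3} \left(8 x - 1\right) + t^{2} \left(- 12 x^{2} + 3 x + 5\right) - t \left(8 x^{3} - 3 x^{2} - 10 x + 1\right) - 2 x^{4} + x^{3} + 5 x^{2} - x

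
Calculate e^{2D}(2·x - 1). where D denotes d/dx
2 x + 3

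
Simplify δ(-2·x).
\frac{\delta(x)}{2}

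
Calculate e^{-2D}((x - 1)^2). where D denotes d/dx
x^{2} - 6 x + 9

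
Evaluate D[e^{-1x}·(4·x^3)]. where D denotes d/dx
4 x^{2} \left(3 - x\right) e^{- x}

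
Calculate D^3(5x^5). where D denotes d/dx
300 x^{2}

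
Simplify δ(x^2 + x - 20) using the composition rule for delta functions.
\frac{\delta(x - 4) + \delta(x + 5)}{9}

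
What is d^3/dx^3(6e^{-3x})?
- 162 e^{- 3 x}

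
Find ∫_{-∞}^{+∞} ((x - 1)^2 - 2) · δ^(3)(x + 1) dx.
0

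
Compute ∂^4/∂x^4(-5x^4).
-120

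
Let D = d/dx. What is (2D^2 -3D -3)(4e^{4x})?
68 e^{4 x}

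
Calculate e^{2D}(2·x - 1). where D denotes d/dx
2 x + 3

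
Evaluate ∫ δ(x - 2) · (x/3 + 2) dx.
\frac{8}{3}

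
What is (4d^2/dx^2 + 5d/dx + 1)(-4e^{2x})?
- 108 e^{2 x}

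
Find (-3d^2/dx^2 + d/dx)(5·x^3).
15 x \left(x - 6\right)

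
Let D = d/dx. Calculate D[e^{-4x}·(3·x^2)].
6 x \left(1 - 2 x\right) e^{- 4 x}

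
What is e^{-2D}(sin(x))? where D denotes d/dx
\sin{\left(x - 2 \right)}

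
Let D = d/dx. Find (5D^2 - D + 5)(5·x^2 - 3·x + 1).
25 x^{2} - 25 x + 58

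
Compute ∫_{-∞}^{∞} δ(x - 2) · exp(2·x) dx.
e^{4}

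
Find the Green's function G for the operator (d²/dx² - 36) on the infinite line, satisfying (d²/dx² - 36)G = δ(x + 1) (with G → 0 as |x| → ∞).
-\frac{e^{-6|x + 1|}}{12}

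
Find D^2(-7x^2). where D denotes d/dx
-14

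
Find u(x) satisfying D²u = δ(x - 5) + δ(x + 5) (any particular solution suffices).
\frac{|x - 5|}{2} + \frac{|x + 5|}{2}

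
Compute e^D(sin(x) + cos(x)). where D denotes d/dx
\sqrt{2} \sin{\left(x + \frac{\pi}{4} + 1 \right)}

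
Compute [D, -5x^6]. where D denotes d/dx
- 30 x^{5}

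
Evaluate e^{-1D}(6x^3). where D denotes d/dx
6 x^{3} - 18 x^{2} + 18 x - 6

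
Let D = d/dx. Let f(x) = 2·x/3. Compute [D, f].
\frac{2}{3}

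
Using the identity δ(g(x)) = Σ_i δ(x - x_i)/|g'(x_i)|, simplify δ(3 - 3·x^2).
\frac{\delta(x - 1) + \delta(x + 1)}{6}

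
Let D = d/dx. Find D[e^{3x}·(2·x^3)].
6 x^{2} \left(x + 1\right) e^{3 x}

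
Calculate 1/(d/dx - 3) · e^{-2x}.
- \frac{e^{- 2 x}}{5}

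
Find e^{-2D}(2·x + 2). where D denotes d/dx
2 x - 2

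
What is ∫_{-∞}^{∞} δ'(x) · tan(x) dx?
-1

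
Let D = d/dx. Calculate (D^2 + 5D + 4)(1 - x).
- 4 x - 1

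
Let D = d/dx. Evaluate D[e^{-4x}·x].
\left(1 - 4 x\right) e^{- 4 x}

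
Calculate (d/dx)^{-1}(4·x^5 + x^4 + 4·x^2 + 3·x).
\frac{2 x^{6}}{3} + \frac{x^{5}}{5} + \frac{4 x^{3}}{3} + \frac{3 x^{2}}{2}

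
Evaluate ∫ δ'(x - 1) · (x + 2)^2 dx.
-6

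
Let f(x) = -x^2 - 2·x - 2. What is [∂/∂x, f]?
- 2 x - 2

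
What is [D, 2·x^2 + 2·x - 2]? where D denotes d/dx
4 x + 2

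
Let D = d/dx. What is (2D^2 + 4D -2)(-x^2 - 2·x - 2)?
2 x^{2} - 4 x - 8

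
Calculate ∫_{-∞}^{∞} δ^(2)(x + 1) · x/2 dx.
0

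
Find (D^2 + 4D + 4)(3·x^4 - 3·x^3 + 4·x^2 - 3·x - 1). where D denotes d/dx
12 x^{4} + 36 x^{3} + 16 x^{2} + 2 x - 8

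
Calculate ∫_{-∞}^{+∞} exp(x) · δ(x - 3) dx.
e^{3}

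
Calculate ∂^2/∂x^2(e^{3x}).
9 e^{3 x}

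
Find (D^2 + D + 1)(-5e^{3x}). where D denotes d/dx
- 65 e^{3 x}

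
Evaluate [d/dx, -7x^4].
- 28 x^{3}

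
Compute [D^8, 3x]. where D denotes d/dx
24D^{7}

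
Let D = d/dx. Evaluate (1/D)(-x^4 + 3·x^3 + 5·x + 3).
- \frac{x^{5}}{5} + \frac{3 x^{4}}{4} + \frac{5 x^{2}}{2} + 3 x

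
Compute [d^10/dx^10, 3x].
30\frac{d^{9}}{dx^{9}}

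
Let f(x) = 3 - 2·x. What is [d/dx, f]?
-2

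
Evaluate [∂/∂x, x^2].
2 x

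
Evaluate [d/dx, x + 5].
1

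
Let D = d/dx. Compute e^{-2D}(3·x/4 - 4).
\frac{3 x}{4} - \frac{11}{2}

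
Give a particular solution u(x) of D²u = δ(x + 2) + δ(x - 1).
\frac{|x + 2|}{2} + \frac{|x - 1|}{2}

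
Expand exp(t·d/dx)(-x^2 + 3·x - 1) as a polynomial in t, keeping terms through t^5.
- t^{2} - t \left(2 x - 3\right) - x^{2} + 3 x - 1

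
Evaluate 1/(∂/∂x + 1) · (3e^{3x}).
\frac{3 e^{3 x}}{4}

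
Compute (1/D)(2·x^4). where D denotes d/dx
\frac{2 x^{5}}{5}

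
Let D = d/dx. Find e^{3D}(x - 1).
x + 2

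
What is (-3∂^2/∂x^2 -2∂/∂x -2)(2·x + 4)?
- 4 x - 12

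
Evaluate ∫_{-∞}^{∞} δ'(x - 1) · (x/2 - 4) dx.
- \frac{1}{2}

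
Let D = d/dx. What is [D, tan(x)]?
\frac{1}{\cos^{2}{\left(x \right)}}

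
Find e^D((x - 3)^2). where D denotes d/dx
x^{2} - 4 x + 4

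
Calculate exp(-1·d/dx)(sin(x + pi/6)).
\sin{\left(x - 1 + \frac{\pi}{6} \right)}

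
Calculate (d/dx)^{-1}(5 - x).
- \frac{x^{2}}{2} + 5 x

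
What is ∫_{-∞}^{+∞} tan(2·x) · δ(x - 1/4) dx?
\tan{\left(\frac{1}{2} \right)}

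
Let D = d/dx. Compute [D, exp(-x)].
- e^{- x}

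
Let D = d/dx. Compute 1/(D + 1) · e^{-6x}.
- \frac{e^{- 6 x}}{5}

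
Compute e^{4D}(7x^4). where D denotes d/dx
7 x^{4} + 112 x^{3} + 672 x^{2} + 1792 x + 1792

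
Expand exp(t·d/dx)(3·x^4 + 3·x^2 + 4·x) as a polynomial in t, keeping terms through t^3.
12 t^{3} x + t^{2} \left(18 x^{2} + 3\right) + 2 t \left(6 x^{3} + 3 x + 2\right) + 3 x^{4} + 3 x^{2} + 4 x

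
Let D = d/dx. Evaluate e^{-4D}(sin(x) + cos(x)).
\sqrt{2} \cos{\left(- x + \frac{\pi}{4} + 4 \right)}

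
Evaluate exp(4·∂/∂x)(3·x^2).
3 x^{2} + 24 x + 48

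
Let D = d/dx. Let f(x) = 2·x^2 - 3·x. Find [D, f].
4 x - 3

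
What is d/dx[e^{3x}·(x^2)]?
x \left(3 x + 2\right) e^{3 x}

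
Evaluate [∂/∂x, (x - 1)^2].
2 x - 2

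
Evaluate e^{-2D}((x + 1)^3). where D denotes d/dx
x^{3} - 3 x^{2} + 3 x - 1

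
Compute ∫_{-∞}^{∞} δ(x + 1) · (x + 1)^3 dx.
0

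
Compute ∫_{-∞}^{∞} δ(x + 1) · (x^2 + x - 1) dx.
-1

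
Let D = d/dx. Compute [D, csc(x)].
- \cot{\left(x \right)} \csc{\left(x \right)}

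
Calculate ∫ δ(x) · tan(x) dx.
0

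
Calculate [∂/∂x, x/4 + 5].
\frac{1}{4}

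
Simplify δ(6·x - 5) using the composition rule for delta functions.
\frac{\delta(x - 5/6)}{6}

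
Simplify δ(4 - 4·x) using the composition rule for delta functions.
\frac{\delta(x - 1)}{4}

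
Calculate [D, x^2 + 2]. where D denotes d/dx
2 x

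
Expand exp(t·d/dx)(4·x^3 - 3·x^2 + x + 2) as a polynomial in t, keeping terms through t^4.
4 t^{3} + t^{2} \left(12 x - 3\right) + t \left(12 x^{2} - 6 x + 1\right) + 4 x^{3} - 3 x^{2} + x + 2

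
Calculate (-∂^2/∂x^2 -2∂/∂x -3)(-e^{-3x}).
6 e^{- 3 x}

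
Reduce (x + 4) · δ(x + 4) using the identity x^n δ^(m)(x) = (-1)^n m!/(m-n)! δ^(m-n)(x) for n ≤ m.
0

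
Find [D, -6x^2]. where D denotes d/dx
- 12 x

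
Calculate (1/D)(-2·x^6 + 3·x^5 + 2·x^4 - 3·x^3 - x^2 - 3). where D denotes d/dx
- \frac{2 x^{7}}{7} + \frac{x^{6}}{2} + \frac{2 x^{5}}{5} - \frac{3 x^{4}}{4} - \frac{x^{3}}{3} - 3 x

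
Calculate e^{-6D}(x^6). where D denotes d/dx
x^{6} - 36 x^{5} + 540 x^{4} - 4320 x^{3} + 19440 x^{2} - 46656 x + 46656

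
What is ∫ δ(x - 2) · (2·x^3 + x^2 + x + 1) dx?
23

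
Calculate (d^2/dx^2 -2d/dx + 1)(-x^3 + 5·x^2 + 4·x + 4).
- x^{3} + 11 x^{2} - 22 x + 6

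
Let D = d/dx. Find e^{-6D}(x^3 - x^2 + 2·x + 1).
x^{3} - 19 x^{2} + 122 x - 263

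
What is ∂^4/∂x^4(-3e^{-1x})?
- 3 e^{- x}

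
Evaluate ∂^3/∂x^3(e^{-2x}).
- 8 e^{- 2 x}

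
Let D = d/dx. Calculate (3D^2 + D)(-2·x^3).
6 x \left(- x - 6\right)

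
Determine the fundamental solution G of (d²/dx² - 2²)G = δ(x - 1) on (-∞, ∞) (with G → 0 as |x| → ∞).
-\frac{e^{-2|x - 1|}}{4}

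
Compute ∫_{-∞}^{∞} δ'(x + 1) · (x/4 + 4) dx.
- \frac{1}{4}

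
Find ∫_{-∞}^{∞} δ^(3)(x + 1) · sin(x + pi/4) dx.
\sin{\left(\frac{\pi}{4} + 1 \right)}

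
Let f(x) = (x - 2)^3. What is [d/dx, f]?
3 \left(x - 2\right)^{2}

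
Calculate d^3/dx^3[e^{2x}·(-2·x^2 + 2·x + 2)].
16 \left(- x^{2} - 2 x + 1\right) e^{2 x}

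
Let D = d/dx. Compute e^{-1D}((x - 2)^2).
x^{2} - 6 x + 9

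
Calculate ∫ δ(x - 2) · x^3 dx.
8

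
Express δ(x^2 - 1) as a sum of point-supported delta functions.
\frac{\delta(x - 1) + \delta(x + 1)}{2}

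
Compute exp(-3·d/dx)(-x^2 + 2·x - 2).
- x^{2} + 8 x - 17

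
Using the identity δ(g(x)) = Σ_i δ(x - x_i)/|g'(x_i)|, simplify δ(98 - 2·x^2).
\frac{\delta(x - 7) + \delta(x + 7)}{28}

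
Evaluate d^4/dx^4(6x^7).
5040 x^{3}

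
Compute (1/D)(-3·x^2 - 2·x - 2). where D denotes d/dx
- x^{3} - x^{2} - 2 x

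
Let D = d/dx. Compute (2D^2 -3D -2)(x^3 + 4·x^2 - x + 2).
- 2 x^{3} - 17 x^{2} - 10 x + 15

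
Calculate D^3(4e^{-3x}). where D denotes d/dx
- 108 e^{- 3 x}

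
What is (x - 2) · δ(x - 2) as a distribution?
0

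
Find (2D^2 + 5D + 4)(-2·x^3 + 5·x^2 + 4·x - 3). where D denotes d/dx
- 8 x^{3} - 10 x^{2} + 42 x + 28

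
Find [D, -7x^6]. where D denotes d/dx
- 42 x^{5}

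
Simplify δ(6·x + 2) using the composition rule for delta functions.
\frac{\delta(x + 1/3)}{6}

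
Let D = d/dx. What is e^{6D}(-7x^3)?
- 7 x^{3} - 126 x^{2} - 756 x - 1512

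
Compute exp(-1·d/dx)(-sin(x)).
- \sin{\left(x - 1 \right)}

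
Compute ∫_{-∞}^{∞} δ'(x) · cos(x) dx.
0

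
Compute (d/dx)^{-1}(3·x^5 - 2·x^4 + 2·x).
\frac{x^{6}}{2} - \frac{2 x^{5}}{5} + x^{2}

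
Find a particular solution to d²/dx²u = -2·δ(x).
-|x|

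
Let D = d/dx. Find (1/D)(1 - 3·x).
- \frac{3 x^{2}}{2} + x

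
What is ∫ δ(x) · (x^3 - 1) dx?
-1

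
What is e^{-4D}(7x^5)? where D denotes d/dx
7 x^{5} - 140 x^{4} + 1120 x^{3} - 4480 x^{2} + 8960 x - 7168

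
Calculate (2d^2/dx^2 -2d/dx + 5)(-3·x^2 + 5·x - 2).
- 15 x^{2} + 37 x - 32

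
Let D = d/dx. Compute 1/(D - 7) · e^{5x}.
- \frac{e^{5 x}}{2}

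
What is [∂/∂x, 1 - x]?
-1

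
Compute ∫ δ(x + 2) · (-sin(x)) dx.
\sin{\left(2 \right)}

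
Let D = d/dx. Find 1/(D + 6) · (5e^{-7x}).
- 5 e^{- 7 x}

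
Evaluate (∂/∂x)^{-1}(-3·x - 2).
- \frac{3 x^{2}}{2} - 2 x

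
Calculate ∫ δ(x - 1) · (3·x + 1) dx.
4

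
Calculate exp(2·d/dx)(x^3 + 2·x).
x^{3} + 6 x^{2} + 14 x + 12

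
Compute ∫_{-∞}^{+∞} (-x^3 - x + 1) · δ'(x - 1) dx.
4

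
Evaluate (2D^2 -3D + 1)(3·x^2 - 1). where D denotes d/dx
3 x^{2} - 18 x + 11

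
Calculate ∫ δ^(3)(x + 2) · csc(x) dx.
\left(6 \cot^{2}{\left(2 \right)} + 5\right) \cot{\left(2 \right)} \csc{\left(2 \right)}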